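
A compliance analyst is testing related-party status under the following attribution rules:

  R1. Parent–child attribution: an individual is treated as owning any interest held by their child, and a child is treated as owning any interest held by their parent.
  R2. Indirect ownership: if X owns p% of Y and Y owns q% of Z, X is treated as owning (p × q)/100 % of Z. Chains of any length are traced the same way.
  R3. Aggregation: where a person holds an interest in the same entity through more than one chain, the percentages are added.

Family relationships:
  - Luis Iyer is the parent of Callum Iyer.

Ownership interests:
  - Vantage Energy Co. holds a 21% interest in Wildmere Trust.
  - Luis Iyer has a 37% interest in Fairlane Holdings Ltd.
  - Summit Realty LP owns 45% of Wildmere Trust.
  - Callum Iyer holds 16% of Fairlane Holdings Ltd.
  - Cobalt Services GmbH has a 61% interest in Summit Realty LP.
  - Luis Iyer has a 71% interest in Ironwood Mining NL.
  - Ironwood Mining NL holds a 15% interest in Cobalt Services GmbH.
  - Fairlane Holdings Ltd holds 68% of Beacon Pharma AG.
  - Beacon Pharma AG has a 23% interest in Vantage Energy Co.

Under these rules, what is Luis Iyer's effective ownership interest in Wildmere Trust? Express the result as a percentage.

By parent–child attribution (R1), Luis Iyer is treated as also owning Callum Iyer's interest in Fairlane Holdings Ltd, giving 37% + 16% = 53%.
Chain via Ironwood Mining NL → Cobalt Services GmbH → Summit Realty LP (R2): 71% × 15% × 61% × 45% = 2.923425% of Wildmere Trust.
Chain via Fairlane Holdings Ltd → Beacon Pharma AG → Vantage Energy Co. (R2): 53% × 68% × 23% × 21% = 1.740732% of Wildmere Trust.
Aggregating (R3): 2.923425% + 1.740732% = 4.664157%.

4.664157%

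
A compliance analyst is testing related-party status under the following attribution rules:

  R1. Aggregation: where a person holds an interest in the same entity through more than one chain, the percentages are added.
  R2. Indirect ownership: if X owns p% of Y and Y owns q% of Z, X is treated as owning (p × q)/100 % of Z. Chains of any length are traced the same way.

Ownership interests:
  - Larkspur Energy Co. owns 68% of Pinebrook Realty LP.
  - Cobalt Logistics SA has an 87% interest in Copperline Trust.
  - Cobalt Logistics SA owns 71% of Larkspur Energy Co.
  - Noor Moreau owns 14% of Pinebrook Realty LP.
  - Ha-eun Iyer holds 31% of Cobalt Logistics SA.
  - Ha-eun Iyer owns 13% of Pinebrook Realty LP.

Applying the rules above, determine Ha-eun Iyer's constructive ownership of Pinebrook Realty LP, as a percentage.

27.9668%

Chain via Cobalt Logistics SA → Larkspur Energy Co. (R2): 31% × 71% × 68% = 14.9668% of Pinebrook Realty LP.
Direct interest in Pinebrook Realty LP: 13%.
Aggregating (R1): 14.9668% + 13% = 27.9668%.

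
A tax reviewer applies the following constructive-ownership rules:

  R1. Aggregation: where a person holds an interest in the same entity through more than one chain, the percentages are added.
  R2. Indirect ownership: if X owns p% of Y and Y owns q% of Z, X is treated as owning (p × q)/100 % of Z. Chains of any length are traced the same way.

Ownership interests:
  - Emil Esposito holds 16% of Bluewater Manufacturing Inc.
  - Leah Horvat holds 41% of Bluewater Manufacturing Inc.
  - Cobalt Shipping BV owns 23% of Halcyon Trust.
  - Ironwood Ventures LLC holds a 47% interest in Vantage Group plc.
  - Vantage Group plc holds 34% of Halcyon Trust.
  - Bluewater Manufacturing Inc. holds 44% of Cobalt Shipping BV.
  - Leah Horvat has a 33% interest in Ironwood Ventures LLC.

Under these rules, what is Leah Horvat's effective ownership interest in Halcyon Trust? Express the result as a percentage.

Chain via Ironwood Ventures LLC → Vantage Group plc (R2): 33% × 47% × 34% = 5.2734% of Halcyon Trust.
Chain via Bluewater Manufacturing Inc. → Cobalt Shipping BV (R2): 41% × 44% × 23% = 4.1492% of Halcyon Trust.
Aggregating (R1): 5.2734% + 4.1492% = 9.4226%.

9.4226%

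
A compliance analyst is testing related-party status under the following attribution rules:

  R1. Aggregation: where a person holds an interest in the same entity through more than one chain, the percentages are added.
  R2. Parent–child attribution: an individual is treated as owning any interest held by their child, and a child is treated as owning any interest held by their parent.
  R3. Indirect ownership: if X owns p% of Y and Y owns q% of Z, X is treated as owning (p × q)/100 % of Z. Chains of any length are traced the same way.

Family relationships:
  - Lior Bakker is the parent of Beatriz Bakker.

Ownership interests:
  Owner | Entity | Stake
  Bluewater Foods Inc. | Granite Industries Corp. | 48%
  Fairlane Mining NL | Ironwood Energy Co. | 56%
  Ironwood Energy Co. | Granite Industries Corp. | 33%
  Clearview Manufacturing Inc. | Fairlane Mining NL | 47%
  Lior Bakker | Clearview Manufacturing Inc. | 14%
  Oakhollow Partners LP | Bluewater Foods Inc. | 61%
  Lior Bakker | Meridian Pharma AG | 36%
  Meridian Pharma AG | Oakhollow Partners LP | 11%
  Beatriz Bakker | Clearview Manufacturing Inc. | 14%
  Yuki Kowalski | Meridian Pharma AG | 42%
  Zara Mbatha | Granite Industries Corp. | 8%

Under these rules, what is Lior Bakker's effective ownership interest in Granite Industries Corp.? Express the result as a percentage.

3.591456%

By parent–child attribution (R2), Lior Bakker is treated as also owning Beatriz Bakker's interest in Clearview Manufacturing Inc, giving 14% + 14% = 28%.
Chain via Clearview Manufacturing Inc. → Fairlane Mining NL → Ironwood Energy Co. (R3): 28% × 47% × 56% × 33% = 2.431968% of Granite Industries Corp.
Chain via Meridian Pharma AG → Oakhollow Partners LP → Bluewater Foods Inc. (R3): 36% × 11% × 61% × 48% = 1.159488% of Granite Industries Corp.
Aggregating (R1): 2.431968% + 1.159488% = 3.591456%.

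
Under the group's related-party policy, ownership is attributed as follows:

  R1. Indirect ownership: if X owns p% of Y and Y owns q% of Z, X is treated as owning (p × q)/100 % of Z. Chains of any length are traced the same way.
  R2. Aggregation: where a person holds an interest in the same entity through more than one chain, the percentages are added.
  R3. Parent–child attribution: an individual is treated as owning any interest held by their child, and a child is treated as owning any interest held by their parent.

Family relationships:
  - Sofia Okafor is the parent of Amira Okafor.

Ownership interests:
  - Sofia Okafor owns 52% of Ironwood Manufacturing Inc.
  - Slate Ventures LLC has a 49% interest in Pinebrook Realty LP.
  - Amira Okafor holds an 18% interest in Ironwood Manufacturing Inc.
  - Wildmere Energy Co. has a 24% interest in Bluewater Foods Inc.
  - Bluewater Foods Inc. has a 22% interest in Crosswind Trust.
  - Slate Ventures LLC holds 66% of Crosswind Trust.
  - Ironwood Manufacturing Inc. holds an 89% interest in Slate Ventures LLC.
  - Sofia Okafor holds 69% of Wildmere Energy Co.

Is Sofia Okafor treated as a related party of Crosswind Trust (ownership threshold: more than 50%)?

By parent–child attribution (R3), Sofia Okafor is treated as also owning Amira Okafor's interest in Ironwood Manufacturing Inc, giving 52% + 18% = 70%.
Chain via Ironwood Manufacturing Inc. → Slate Ventures LLC (R1): 70% × 89% × 66% = 41.118% of Crosswind Trust.
Chain via Wildmere Energy Co. → Bluewater Foods Inc. (R1): 69% × 24% × 22% = 3.6432% of Crosswind Trust.
Aggregating (R2): 41.118% + 3.6432% = 44.7612%.
44.7612% does not exceed the 50% threshold, so Sofia is not a related party to Crosswind Trust.

No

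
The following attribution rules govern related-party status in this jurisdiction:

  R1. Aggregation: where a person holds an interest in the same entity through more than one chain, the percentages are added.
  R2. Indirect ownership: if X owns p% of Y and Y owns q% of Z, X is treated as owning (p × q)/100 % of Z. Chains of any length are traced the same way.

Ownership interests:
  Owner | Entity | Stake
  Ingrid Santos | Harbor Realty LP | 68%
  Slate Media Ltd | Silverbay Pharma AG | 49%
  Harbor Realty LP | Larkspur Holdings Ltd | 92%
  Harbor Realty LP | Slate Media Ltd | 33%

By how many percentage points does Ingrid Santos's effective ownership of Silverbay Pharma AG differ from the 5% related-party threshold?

Chain via Harbor Realty LP → Slate Media Ltd (R2): 68% × 33% × 49% = 10.9956% of Silverbay Pharma AG.
10.9956% exceeds the 5% threshold by 5.9956 percentage points.

5.9956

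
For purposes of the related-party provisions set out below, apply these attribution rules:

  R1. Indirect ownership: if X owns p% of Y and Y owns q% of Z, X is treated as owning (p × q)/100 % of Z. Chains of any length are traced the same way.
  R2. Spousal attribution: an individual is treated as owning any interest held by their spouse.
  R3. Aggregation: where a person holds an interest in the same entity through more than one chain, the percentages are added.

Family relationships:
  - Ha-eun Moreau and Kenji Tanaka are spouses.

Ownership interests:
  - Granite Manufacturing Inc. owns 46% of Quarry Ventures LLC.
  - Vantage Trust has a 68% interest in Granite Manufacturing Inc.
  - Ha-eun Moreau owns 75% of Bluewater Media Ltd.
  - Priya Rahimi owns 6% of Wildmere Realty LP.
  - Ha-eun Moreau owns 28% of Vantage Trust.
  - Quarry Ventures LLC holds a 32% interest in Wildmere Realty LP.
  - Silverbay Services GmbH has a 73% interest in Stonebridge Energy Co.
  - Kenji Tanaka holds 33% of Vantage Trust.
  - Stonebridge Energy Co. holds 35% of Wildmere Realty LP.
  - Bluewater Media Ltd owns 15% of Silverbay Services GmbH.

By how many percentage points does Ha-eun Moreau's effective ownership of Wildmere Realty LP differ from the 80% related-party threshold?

71.019769

By spousal attribution (R2), Ha-eun Moreau is treated as also owning Kenji Tanaka's interest in Vantage Trust, giving 28% + 33% = 61%.
Chain via Vantage Trust → Granite Manufacturing Inc. → Quarry Ventures LLC (R1): 61% × 68% × 46% × 32% = 6.105856% of Wildmere Realty LP.
Chain via Bluewater Media Ltd → Silverbay Services GmbH → Stonebridge Energy Co. (R1): 75% × 15% × 73% × 35% = 2.874375% of Wildmere Realty LP.
Aggregating (R3): 6.105856% + 2.874375% = 8.980231%.
8.980231% falls short of the 80% threshold by 71.019769 percentage points.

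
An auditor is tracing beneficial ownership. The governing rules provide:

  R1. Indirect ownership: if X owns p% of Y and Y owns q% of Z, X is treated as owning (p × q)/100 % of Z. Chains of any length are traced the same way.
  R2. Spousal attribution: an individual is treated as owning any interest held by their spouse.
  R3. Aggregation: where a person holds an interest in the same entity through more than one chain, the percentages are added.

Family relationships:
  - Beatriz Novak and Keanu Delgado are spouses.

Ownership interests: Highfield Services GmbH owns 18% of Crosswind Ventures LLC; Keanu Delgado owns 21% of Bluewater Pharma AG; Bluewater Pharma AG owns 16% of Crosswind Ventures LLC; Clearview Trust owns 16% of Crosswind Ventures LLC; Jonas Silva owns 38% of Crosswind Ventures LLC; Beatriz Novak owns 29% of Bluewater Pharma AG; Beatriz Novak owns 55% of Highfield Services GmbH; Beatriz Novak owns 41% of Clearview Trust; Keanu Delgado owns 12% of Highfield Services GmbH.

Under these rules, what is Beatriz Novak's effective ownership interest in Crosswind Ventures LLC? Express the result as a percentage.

By spousal attribution (R2), Beatriz Novak is treated as also owning Keanu Delgado's interest in Highfield Services GmbH, giving 55% + 12% = 67%.
By spousal attribution (R2), Beatriz Novak is treated as also owning Keanu Delgado's interest in Bluewater Pharma AG, giving 29% + 21% = 50%.
Chain via Highfield Services GmbH (R1): 67% × 18% = 12.06% of Crosswind Ventures LLC.
Chain via Bluewater Pharma AG (R1): 50% × 16% = 8% of Crosswind Ventures LLC.
Chain via Clearview Trust (R1): 41% × 16% = 6.56% of Crosswind Ventures LLC.
Aggregating (R3): 12.06% + 8% + 6.56% = 26.62%.

26.62%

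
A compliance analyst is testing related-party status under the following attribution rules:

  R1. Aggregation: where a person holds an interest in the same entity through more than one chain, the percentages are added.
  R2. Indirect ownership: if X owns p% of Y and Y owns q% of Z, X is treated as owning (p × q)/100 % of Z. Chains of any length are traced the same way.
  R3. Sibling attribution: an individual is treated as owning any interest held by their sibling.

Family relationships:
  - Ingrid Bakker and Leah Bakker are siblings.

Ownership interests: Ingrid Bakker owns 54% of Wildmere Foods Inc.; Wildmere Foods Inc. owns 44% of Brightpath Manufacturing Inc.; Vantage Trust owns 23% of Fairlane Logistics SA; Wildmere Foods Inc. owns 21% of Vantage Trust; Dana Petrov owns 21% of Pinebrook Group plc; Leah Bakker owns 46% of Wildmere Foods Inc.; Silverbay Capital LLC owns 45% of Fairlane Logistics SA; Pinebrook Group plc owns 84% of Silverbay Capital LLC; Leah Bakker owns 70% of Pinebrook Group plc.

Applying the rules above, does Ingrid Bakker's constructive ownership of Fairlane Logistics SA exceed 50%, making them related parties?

By sibling attribution (R3), Ingrid Bakker is treated as also owning Leah Bakker's interest in Wildmere Foods Inc, giving 54% + 46% = 100%.
By sibling attribution (R3), Ingrid Bakker is treated as owning Leah Bakker's 70% interest in Pinebrook Group plc.
Chain via Wildmere Foods Inc. → Vantage Trust (R2): 100% × 21% × 23% = 4.83% of Fairlane Logistics SA.
Chain via Pinebrook Group plc → Silverbay Capital LLC (R2): 70% × 84% × 45% = 26.46% of Fairlane Logistics SA.
Aggregating (R1): 4.83% + 26.46% = 31.29%.
31.29% does not exceed the 50% threshold, so Ingrid is not a related party to Fairlane Logistics SA.

No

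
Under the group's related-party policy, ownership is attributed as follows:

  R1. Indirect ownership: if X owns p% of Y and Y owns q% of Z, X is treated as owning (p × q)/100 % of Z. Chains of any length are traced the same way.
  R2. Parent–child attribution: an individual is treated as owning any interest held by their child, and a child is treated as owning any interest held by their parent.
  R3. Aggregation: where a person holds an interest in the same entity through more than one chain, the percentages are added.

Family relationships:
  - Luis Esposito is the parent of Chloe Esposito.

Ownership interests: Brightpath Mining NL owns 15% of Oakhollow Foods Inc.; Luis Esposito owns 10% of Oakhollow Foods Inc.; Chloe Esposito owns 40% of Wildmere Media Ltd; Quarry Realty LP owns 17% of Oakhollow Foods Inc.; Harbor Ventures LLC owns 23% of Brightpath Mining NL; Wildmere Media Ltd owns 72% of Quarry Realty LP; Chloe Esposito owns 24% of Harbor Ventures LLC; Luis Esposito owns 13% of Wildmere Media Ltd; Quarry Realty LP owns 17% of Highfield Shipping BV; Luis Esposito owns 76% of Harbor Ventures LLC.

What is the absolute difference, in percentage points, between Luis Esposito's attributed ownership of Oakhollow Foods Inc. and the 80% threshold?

By parent–child attribution (R2), Luis Esposito is treated as also owning Chloe Esposito's interest in Wildmere Media Ltd, giving 13% + 40% = 53%.
By parent–child attribution (R2), Luis Esposito is treated as also owning Chloe Esposito's interest in Harbor Ventures LLC, giving 76% + 24% = 100%.
Chain via Wildmere Media Ltd → Quarry Realty LP (R1): 53% × 72% × 17% = 6.4872% of Oakhollow Foods Inc.
Chain via Harbor Ventures LLC → Brightpath Mining NL (R1): 100% × 23% × 15% = 3.45% of Oakhollow Foods Inc.
Direct interest in Oakhollow Foods Inc: 10%.
Aggregating (R3): 6.4872% + 3.45% + 10% = 19.9372%.
19.9372% falls short of the 80% threshold by 60.0628 percentage points.

60.0628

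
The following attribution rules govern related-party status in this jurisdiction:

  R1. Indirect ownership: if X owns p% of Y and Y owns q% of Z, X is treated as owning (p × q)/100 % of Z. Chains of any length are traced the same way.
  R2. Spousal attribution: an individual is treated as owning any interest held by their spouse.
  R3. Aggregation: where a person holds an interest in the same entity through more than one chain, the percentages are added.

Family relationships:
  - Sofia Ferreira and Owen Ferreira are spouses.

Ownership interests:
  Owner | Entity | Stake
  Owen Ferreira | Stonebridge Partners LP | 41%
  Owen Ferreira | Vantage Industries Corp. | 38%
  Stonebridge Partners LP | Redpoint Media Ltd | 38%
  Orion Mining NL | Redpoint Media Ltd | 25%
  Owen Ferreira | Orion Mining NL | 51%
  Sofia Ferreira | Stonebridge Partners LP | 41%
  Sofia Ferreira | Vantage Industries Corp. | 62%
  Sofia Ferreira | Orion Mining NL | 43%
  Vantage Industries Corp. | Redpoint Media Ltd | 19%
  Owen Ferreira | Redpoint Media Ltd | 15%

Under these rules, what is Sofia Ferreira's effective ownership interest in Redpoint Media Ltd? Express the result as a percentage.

By spousal attribution (R2), Sofia Ferreira is treated as also owning Owen Ferreira's interest in Orion Mining NL, giving 43% + 51% = 94%.
By spousal attribution (R2), Sofia Ferreira is treated as also owning Owen Ferreira's interest in Stonebridge Partners LP, giving 41% + 41% = 82%.
By spousal attribution (R2), Sofia Ferreira is treated as also owning Owen Ferreira's interest in Vantage Industries Corp, giving 62% + 38% = 100%.
By spousal attribution (R2), Sofia Ferreira is treated as owning Owen Ferreira's 15% interest in Redpoint Media Ltd.
Chain via Orion Mining NL (R1): 94% × 25% = 23.5% of Redpoint Media Ltd.
Chain via Stonebridge Partners LP (R1): 82% × 38% = 31.16% of Redpoint Media Ltd.
Chain via Vantage Industries Corp. (R1): 100% × 19% = 19% of Redpoint Media Ltd.
Direct interest in Redpoint Media Ltd: 15%.
Aggregating (R3): 23.5% + 31.16% + 19% + 15% = 88.66%.

88.66%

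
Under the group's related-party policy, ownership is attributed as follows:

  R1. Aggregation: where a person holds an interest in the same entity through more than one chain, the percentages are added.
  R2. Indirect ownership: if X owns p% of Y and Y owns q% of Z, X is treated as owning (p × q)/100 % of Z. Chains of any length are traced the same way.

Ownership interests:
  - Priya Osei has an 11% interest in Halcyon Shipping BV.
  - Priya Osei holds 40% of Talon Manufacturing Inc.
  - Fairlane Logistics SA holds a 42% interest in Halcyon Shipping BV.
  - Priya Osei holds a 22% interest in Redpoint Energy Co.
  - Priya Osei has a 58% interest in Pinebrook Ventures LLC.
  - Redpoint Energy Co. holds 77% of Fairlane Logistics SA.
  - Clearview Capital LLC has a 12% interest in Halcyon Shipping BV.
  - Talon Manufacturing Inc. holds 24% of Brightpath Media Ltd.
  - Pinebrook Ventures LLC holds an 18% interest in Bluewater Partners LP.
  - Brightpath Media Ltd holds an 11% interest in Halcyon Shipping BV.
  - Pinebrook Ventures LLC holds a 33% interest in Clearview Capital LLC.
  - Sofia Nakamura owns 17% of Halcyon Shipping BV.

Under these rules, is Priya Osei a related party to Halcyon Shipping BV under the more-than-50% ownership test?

No

Chain via Pinebrook Ventures LLC → Clearview Capital LLC (R2): 58% × 33% × 12% = 2.2968% of Halcyon Shipping BV.
Chain via Talon Manufacturing Inc. → Brightpath Media Ltd (R2): 40% × 24% × 11% = 1.056% of Halcyon Shipping BV.
Chain via Redpoint Energy Co. → Fairlane Logistics SA (R2): 22% × 77% × 42% = 7.1148% of Halcyon Shipping BV.
Direct interest in Halcyon Shipping BV: 11%.
Aggregating (R1): 2.2968% + 1.056% + 7.1148% + 11% = 21.4676%.
21.4676% does not exceed the 50% threshold, so Priya is not a related party to Halcyon Shipping BV.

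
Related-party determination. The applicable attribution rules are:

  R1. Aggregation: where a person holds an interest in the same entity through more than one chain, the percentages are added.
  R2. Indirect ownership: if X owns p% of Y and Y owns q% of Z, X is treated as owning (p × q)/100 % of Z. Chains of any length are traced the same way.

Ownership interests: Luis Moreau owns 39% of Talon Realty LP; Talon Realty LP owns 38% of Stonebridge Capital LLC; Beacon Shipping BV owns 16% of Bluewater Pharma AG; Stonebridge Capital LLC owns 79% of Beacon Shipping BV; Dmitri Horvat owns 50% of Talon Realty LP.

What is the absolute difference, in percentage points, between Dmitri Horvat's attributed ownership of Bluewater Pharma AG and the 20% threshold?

Chain via Talon Realty LP → Stonebridge Capital LLC → Beacon Shipping BV (R2): 50% × 38% × 79% × 16% = 2.4016% of Bluewater Pharma AG.
2.4016% falls short of the 20% threshold by 17.5984 percentage points.

17.5984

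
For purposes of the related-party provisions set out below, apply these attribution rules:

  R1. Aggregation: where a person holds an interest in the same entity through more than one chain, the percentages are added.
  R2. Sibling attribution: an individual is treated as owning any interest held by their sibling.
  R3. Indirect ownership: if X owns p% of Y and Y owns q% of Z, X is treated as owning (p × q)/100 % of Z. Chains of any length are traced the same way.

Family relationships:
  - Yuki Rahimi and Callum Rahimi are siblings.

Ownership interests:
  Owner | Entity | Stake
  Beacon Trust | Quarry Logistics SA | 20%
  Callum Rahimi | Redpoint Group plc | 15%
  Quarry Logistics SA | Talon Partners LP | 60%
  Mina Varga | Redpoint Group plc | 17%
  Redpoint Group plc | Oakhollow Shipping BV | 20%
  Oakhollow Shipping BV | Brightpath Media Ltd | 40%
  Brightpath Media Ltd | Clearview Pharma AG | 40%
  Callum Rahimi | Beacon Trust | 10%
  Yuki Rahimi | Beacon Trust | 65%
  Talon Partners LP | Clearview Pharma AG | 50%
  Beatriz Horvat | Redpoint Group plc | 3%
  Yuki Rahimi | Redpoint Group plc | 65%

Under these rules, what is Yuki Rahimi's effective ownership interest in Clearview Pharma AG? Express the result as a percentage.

7.06%

By sibling attribution (R2), Yuki Rahimi is treated as also owning Callum Rahimi's interest in Beacon Trust, giving 65% + 10% = 75%.
By sibling attribution (R2), Yuki Rahimi is treated as also owning Callum Rahimi's interest in Redpoint Group plc, giving 65% + 15% = 80%.
Chain via Beacon Trust → Quarry Logistics SA → Talon Partners LP (R3): 75% × 20% × 60% × 50% = 4.5% of Clearview Pharma AG.
Chain via Redpoint Group plc → Oakhollow Shipping BV → Brightpath Media Ltd (R3): 80% × 20% × 40% × 40% = 2.56% of Clearview Pharma AG.
Aggregating (R1): 4.5% + 2.56% = 7.06%.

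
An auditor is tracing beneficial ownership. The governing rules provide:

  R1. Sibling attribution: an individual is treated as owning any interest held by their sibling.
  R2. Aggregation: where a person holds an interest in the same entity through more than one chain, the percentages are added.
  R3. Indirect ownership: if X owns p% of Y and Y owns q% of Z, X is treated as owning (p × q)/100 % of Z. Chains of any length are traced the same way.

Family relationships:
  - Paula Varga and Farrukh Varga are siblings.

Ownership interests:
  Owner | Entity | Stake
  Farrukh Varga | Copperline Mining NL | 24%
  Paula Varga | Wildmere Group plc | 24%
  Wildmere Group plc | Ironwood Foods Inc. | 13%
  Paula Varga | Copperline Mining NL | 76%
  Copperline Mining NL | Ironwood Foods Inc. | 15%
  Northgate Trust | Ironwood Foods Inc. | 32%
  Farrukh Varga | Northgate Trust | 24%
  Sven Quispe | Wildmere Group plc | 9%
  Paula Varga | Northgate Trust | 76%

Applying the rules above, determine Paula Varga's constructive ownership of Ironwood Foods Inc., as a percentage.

50.12%

By sibling attribution (R1), Paula Varga is treated as also owning Farrukh Varga's interest in Copperline Mining NL, giving 76% + 24% = 100%.
By sibling attribution (R1), Paula Varga is treated as also owning Farrukh Varga's interest in Northgate Trust, giving 76% + 24% = 100%.
Chain via Wildmere Group plc (R3): 24% × 13% = 3.12% of Ironwood Foods Inc.
Chain via Copperline Mining NL (R3): 100% × 15% = 15% of Ironwood Foods Inc.
Chain via Northgate Trust (R3): 100% × 32% = 32% of Ironwood Foods Inc.
Aggregating (R2): 3.12% + 15% + 32% = 50.12%.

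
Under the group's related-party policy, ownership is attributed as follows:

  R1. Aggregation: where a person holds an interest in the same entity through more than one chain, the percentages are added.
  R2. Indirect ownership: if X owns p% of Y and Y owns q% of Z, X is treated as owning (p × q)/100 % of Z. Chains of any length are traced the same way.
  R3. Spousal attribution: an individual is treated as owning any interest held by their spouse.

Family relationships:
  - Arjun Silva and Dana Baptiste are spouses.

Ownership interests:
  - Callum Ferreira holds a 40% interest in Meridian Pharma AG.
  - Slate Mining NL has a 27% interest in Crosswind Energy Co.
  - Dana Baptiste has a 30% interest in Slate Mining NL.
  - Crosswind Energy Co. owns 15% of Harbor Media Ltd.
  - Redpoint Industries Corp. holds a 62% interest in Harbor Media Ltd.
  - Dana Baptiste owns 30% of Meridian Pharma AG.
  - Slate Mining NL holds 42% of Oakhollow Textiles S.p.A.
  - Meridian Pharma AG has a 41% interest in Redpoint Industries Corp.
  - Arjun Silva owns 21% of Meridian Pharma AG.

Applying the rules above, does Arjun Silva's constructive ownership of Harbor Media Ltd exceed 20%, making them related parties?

No

By spousal attribution (R3), Arjun Silva is treated as also owning Dana Baptiste's interest in Meridian Pharma AG, giving 21% + 30% = 51%.
By spousal attribution (R3), Arjun Silva is treated as owning Dana Baptiste's 30% interest in Slate Mining NL.
Chain via Meridian Pharma AG → Redpoint Industries Corp. (R2): 51% × 41% × 62% = 12.9642% of Harbor Media Ltd.
Chain via Slate Mining NL → Crosswind Energy Co. (R2): 30% × 27% × 15% = 1.215% of Harbor Media Ltd.
Aggregating (R1): 12.9642% + 1.215% = 14.1792%.
14.1792% does not exceed the 20% threshold, so Arjun is not a related party to Harbor Media Ltd.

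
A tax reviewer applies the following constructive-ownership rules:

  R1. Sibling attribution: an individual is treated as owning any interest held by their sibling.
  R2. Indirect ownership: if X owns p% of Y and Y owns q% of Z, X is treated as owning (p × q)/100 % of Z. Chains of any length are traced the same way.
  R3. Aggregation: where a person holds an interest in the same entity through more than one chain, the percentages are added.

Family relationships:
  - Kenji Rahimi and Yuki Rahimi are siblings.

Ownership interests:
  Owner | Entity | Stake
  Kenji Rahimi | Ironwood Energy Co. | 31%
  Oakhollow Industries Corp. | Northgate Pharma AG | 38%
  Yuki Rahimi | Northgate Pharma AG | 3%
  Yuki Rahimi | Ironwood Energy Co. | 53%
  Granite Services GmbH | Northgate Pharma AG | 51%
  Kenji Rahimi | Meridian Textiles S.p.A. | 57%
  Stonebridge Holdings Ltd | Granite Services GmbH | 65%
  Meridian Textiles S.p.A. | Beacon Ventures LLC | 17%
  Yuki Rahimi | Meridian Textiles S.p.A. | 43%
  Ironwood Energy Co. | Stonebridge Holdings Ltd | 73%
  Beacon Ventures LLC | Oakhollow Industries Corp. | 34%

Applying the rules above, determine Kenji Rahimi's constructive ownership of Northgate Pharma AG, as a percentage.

By sibling attribution (R1), Kenji Rahimi is treated as also owning Yuki Rahimi's interest in Meridian Textiles S.p.A, giving 57% + 43% = 100%.
By sibling attribution (R1), Kenji Rahimi is treated as also owning Yuki Rahimi's interest in Ironwood Energy Co, giving 31% + 53% = 84%.
By sibling attribution (R1), Kenji Rahimi is treated as owning Yuki Rahimi's 3% interest in Northgate Pharma AG.
Chain via Meridian Textiles S.p.A. → Beacon Ventures LLC → Oakhollow Industries Corp. (R2): 100% × 17% × 34% × 38% = 2.1964% of Northgate Pharma AG.
Chain via Ironwood Energy Co. → Stonebridge Holdings Ltd → Granite Services GmbH (R2): 84% × 73% × 65% × 51% = 20.32758% of Northgate Pharma AG.
Direct interest in Northgate Pharma AG: 3%.
Aggregating (R3): 2.1964% + 20.32758% + 3% = 25.52398%.

25.52398%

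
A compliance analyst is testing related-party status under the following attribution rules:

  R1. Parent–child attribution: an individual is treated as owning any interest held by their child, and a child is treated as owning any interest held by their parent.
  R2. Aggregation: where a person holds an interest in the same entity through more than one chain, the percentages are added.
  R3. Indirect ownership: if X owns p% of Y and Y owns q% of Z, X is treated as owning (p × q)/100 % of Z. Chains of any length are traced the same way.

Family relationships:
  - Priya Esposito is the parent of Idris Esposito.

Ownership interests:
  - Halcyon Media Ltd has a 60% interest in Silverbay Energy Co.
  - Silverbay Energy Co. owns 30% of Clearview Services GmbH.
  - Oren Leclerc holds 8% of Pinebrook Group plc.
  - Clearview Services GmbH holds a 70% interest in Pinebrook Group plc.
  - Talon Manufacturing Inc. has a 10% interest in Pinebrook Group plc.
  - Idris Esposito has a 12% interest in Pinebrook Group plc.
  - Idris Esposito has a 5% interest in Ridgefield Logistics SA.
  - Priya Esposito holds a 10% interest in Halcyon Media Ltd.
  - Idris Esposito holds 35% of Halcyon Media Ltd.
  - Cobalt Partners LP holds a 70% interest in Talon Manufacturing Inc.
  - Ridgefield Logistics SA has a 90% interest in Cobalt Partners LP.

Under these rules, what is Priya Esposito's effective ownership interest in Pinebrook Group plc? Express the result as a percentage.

17.985%

By parent–child attribution (R1), Priya Esposito is treated as also owning Idris Esposito's interest in Halcyon Media Ltd, giving 10% + 35% = 45%.
By parent–child attribution (R1), Priya Esposito is treated as owning Idris Esposito's 5% interest in Ridgefield Logistics SA.
By parent–child attribution (R1), Priya Esposito is treated as owning Idris Esposito's 12% interest in Pinebrook Group plc.
Chain via Halcyon Media Ltd → Silverbay Energy Co. → Clearview Services GmbH (R3): 45% × 60% × 30% × 70% = 5.67% of Pinebrook Group plc.
Chain via Ridgefield Logistics SA → Cobalt Partners LP → Talon Manufacturing Inc. (R3): 5% × 90% × 70% × 10% = 0.315% of Pinebrook Group plc.
Direct interest in Pinebrook Group plc: 12%.
Aggregating (R2): 5.67% + 0.315% + 12% = 17.985%.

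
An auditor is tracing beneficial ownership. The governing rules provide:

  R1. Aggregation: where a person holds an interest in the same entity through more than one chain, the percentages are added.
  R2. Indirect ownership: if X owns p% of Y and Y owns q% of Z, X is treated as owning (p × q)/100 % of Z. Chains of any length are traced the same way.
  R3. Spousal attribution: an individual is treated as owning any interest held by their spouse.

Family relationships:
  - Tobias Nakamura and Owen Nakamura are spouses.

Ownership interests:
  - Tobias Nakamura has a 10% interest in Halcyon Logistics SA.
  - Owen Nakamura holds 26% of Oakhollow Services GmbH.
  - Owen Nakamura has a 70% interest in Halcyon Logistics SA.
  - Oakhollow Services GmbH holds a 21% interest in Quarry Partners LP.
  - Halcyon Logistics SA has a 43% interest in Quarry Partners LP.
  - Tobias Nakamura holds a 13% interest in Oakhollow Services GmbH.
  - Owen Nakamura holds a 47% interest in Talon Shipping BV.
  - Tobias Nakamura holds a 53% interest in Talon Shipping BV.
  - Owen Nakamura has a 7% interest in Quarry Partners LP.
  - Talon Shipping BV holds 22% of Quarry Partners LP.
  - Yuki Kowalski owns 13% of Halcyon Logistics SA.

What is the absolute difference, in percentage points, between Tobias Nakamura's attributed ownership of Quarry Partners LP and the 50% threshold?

By spousal attribution (R3), Tobias Nakamura is treated as also owning Owen Nakamura's interest in Oakhollow Services GmbH, giving 13% + 26% = 39%.
By spousal attribution (R3), Tobias Nakamura is treated as also owning Owen Nakamura's interest in Talon Shipping BV, giving 53% + 47% = 100%.
By spousal attribution (R3), Tobias Nakamura is treated as also owning Owen Nakamura's interest in Halcyon Logistics SA, giving 10% + 70% = 80%.
By spousal attribution (R3), Tobias Nakamura is treated as owning Owen Nakamura's 7% interest in Quarry Partners LP.
Chain via Oakhollow Services GmbH (R2): 39% × 21% = 8.19% of Quarry Partners LP.
Chain via Talon Shipping BV (R2): 100% × 22% = 22% of Quarry Partners LP.
Chain via Halcyon Logistics SA (R2): 80% × 43% = 34.4% of Quarry Partners LP.
Direct interest in Quarry Partners LP: 7%.
Aggregating (R1): 8.19% + 22% + 34.4% + 7% = 71.59%.
71.59% exceeds the 50% threshold by 21.59 percentage points.

21.59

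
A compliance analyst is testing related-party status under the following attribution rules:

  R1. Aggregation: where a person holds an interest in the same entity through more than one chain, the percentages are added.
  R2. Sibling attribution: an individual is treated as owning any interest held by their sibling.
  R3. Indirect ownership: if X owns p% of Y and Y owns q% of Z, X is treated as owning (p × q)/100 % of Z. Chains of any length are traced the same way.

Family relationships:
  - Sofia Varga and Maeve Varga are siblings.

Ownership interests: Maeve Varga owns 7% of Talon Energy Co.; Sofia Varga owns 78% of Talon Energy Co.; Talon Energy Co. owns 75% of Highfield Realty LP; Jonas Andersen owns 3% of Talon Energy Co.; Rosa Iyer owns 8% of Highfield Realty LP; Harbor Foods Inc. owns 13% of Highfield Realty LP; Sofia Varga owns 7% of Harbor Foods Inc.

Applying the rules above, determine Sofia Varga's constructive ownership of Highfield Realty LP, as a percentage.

By sibling attribution (R2), Sofia Varga is treated as also owning Maeve Varga's interest in Talon Energy Co, giving 78% + 7% = 85%.
Chain via Talon Energy Co. (R3): 85% × 75% = 63.75% of Highfield Realty LP.
Chain via Harbor Foods Inc. (R3): 7% × 13% = 0.91% of Highfield Realty LP.
Aggregating (R1): 63.75% + 0.91% = 64.66%.

64.66%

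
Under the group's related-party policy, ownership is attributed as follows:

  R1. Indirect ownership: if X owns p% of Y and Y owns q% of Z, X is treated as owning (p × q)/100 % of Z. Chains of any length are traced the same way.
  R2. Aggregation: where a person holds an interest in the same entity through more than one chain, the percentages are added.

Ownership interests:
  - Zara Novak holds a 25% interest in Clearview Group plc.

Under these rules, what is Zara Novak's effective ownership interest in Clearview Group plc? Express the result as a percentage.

25%

Direct interest in Clearview Group plc: 25%.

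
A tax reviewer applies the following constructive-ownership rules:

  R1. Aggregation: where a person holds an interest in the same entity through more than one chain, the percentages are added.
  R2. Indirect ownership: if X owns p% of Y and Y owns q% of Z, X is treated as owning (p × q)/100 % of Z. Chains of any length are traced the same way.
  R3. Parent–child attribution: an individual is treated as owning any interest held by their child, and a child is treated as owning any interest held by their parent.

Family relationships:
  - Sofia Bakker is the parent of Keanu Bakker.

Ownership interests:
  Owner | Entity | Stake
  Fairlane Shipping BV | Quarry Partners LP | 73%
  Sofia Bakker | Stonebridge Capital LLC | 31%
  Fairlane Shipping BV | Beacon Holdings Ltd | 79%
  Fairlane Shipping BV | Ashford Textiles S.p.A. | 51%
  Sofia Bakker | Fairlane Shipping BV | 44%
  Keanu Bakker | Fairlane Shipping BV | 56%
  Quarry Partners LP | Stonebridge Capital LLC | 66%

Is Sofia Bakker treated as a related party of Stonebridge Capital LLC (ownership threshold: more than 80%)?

By parent–child attribution (R3), Sofia Bakker is treated as also owning Keanu Bakker's interest in Fairlane Shipping BV, giving 44% + 56% = 100%.
Chain via Fairlane Shipping BV → Quarry Partners LP (R2): 100% × 73% × 66% = 48.18% of Stonebridge Capital LLC.
Direct interest in Stonebridge Capital LLC: 31%.
Aggregating (R1): 48.18% + 31% = 79.18%.
79.18% does not exceed the 80% threshold, so Sofia is not a related party to Stonebridge Capital LLC.

No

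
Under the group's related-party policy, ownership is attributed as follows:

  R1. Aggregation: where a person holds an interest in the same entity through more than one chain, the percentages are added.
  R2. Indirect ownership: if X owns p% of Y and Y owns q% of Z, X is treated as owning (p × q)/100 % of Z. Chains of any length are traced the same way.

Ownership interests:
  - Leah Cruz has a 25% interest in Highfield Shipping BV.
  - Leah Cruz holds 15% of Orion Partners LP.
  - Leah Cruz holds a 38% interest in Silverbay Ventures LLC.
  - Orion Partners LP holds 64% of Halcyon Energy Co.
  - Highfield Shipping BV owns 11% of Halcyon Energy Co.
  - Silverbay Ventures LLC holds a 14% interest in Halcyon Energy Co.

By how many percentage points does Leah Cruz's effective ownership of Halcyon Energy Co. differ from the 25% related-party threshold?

7.33

Chain via Orion Partners LP (R2): 15% × 64% = 9.6% of Halcyon Energy Co.
Chain via Silverbay Ventures LLC (R2): 38% × 14% = 5.32% of Halcyon Energy Co.
Chain via Highfield Shipping BV (R2): 25% × 11% = 2.75% of Halcyon Energy Co.
Aggregating (R1): 9.6% + 5.32% + 2.75% = 17.67%.
17.67% falls short of the 25% threshold by 7.33 percentage points.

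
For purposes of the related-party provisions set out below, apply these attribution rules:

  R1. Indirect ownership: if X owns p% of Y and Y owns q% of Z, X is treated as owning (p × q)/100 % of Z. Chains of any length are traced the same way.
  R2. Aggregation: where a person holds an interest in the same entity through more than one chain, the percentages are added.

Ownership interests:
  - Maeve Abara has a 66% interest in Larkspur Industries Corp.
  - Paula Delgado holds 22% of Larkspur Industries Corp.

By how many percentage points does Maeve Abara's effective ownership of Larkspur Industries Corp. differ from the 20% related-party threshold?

46

Direct interest in Larkspur Industries Corp: 66%.
66% exceeds the 20% threshold by 46 percentage points.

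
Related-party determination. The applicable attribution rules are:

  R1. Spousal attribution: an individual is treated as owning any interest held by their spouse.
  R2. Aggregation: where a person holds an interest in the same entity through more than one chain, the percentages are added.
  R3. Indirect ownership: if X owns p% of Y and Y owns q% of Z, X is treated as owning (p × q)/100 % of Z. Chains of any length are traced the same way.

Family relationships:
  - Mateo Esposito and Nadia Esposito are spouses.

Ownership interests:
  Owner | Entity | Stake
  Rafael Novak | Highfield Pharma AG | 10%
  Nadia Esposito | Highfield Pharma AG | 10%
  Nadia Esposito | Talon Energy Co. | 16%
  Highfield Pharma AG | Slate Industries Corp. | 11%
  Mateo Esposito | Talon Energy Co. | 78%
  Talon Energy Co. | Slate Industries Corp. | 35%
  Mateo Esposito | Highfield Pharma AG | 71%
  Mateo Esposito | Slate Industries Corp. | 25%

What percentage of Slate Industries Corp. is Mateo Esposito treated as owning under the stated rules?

66.81%

By spousal attribution (R1), Mateo Esposito is treated as also owning Nadia Esposito's interest in Highfield Pharma AG, giving 71% + 10% = 81%.
By spousal attribution (R1), Mateo Esposito is treated as also owning Nadia Esposito's interest in Talon Energy Co, giving 78% + 16% = 94%.
Chain via Highfield Pharma AG (R3): 81% × 11% = 8.91% of Slate Industries Corp.
Chain via Talon Energy Co. (R3): 94% × 35% = 32.9% of Slate Industries Corp.
Direct interest in Slate Industries Corp: 25%.
Aggregating (R2): 8.91% + 32.9% + 25% = 66.81%.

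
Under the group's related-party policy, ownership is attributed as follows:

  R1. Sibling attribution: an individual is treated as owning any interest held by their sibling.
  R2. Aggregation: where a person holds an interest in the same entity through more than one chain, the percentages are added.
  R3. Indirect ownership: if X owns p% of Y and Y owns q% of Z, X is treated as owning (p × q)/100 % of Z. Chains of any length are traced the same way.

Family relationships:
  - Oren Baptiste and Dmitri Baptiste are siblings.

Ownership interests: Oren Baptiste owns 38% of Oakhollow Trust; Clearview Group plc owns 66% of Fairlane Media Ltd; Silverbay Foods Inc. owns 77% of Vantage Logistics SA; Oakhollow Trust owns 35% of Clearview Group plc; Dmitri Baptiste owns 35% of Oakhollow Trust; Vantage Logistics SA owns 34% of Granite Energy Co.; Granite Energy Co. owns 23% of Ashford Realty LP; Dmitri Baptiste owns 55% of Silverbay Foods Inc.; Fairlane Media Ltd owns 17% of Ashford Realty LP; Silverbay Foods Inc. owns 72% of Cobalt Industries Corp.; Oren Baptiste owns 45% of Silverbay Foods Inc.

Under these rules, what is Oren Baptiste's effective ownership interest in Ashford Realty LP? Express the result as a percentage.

8.88811%

By sibling attribution (R1), Oren Baptiste is treated as also owning Dmitri Baptiste's interest in Oakhollow Trust, giving 38% + 35% = 73%.
By sibling attribution (R1), Oren Baptiste is treated as also owning Dmitri Baptiste's interest in Silverbay Foods Inc, giving 45% + 55% = 100%.
Chain via Oakhollow Trust → Clearview Group plc → Fairlane Media Ltd (R3): 73% × 35% × 66% × 17% = 2.86671% of Ashford Realty LP.
Chain via Silverbay Foods Inc. → Vantage Logistics SA → Granite Energy Co. (R3): 100% × 77% × 34% × 23% = 6.0214% of Ashford Realty LP.
Aggregating (R2): 2.86671% + 6.0214% = 8.88811%.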